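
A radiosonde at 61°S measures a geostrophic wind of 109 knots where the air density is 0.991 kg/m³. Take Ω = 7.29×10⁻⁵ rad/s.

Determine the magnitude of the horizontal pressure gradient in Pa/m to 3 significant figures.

Coriolis parameter at 61°S:
f = 2Ω sin φ = 2 × 7.29×10⁻⁵ × sin 61° = 1.28×10⁻⁴ s⁻¹
Wind speed in SI: 109 knots = 56.1 m/s
Geostrophic balance rearranged: |∂P/∂n| = f ρ V_g
|∂P/∂n| = 1.28×10⁻⁴ × 0.991 × 56.1 = 7.09×10⁻³ Pa/m

7.09×10⁻³ Pa/m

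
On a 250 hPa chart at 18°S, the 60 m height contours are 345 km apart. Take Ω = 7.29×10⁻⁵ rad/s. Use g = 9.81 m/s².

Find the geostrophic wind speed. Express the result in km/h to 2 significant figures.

140 km/h

Coriolis parameter at 18°S:
f = 2Ω sin φ = 2 × 7.29×10⁻⁵ × sin 18° = 4.51×10⁻⁵ s⁻¹
Height gradient: |∂Z/∂n| = 60 m / 345000 m = 1.74×10⁻⁴
On a pressure surface, geostrophic balance gives V_g = (g/f)|∂Z/∂n|:
V_g = 9.81 × 1.74×10⁻⁴ / 4.51×10⁻⁵ = 37.9 m/s
Converting: 37.9 m/s × 3.6 = 140 km/h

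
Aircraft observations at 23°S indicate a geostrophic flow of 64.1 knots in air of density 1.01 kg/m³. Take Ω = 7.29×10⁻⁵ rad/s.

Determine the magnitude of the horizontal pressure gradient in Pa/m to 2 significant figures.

1.9×10⁻³ Pa/m

Coriolis parameter at 23°S:
f = 2Ω sin φ = 2 × 7.29×10⁻⁵ × sin 23° = 5.70×10⁻⁵ s⁻¹
Wind speed in SI: 64.1 knots = 33.0 m/s
Geostrophic balance rearranged: |∂P/∂n| = f ρ V_g
|∂P/∂n| = 5.70×10⁻⁵ × 1.01 × 33.0 = 1.90×10⁻³ Pa/m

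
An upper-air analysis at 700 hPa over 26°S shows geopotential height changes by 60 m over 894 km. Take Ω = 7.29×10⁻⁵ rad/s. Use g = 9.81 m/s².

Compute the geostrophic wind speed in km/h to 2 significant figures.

37 km/h

Coriolis parameter at 26°S:
f = 2Ω sin φ = 2 × 7.29×10⁻⁵ × sin 26° = 6.39×10⁻⁵ s⁻¹
Height gradient: |∂Z/∂n| = 60 m / 894000 m = 6.71×10⁻⁵
On a pressure surface, geostrophic balance gives V_g = (g/f)|∂Z/∂n|:
V_g = 9.81 × 6.71×10⁻⁵ / 6.39×10⁻⁵ = 10.3 m/s
Converting: 10.3 m/s × 3.6 = 37 km/h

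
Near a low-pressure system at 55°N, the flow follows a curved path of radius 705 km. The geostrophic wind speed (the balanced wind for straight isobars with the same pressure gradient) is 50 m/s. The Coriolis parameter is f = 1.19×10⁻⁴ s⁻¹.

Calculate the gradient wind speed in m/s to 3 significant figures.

Around a low, centrifugal force acts outward with Coriolis, so pressure-gradient force balances both:
(1/ρ)|∂P/∂n| = fV + V²/R  →  V² + fR·V − fR·V_g = 0
With fR = 1.19×10⁻⁴ × 705×10³ m = 83.9 m/s:
V = [−fR + √((fR)² + 4 fR V_g)]/2 = [−83.9 + √(83.9² + 4×83.9×50)]/2 = 35.2 m/s
Subgeostrophic (V < V_g = 50 m/s), as expected around a low.

35.2 m/s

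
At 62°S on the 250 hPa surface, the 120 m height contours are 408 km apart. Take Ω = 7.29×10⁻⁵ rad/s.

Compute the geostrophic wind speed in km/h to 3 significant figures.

Coriolis parameter at 62°S:
f = 2Ω sin φ = 2 × 7.29×10⁻⁵ × sin 62° = 1.29×10⁻⁴ s⁻¹
Height gradient: |∂Z/∂n| = 120 m / 408000 m = 2.94×10⁻⁴
On a pressure surface, geostrophic balance gives V_g = (g/f)|∂Z/∂n|:
V_g = 9.81 × 2.94×10⁻⁴ / 1.29×10⁻⁴ = 22.4 m/s
Converting: 22.4 m/s × 3.6 = 80.7 km/h

80.7 km/h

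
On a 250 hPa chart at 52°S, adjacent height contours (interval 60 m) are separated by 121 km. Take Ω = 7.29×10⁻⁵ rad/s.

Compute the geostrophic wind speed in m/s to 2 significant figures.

42 m/s

Coriolis parameter at 52°S:
f = 2Ω sin φ = 2 × 7.29×10⁻⁵ × sin 52° = 1.15×10⁻⁴ s⁻¹
Height gradient: |∂Z/∂n| = 60 m / 121000 m = 4.96×10⁻⁴
On a pressure surface, geostrophic balance gives V_g = (g/f)|∂Z/∂n|:
V_g = 9.81 × 4.96×10⁻⁴ / 1.15×10⁻⁴ = 42.3 m/s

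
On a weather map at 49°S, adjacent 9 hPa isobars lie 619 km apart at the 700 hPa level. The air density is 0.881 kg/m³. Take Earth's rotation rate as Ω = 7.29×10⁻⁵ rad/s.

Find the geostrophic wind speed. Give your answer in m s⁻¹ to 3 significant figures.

15.0 m s⁻¹

Coriolis parameter at 49°S:
f = 2Ω sin φ = 2 × 7.29×10⁻⁵ × sin 49° = 1.10×10⁻⁴ s⁻¹
Pressure gradient: |∂P/∂n| = 900 Pa / 619000 m = 1.45×10⁻³ Pa/m
Geostrophic balance (pressure-gradient force = Coriolis force):
V_g = (1/(fρ)) |∂P/∂n| = 1.45×10⁻³ / (1.10×10⁻⁴ × 0.881) = 15.0 m/s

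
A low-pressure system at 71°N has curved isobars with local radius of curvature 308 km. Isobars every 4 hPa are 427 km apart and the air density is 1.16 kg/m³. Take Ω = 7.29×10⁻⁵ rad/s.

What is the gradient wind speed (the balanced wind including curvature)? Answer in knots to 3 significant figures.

10.1 knots

Coriolis parameter at 71°N:
f = 2Ω sin φ = 2 × 7.29×10⁻⁵ × sin 71° = 1.38×10⁻⁴ s⁻¹
Pressure gradient: |∂P/∂n| = 400 Pa / 427000 m = 9.37×10⁻⁴ Pa/m
Geostrophic speed: V_g = |∂P/∂n|/(fρ) = 9.37×10⁻⁴/(1.38×10⁻⁴ × 1.16) = 5.86 m/s
Around a low, centrifugal force acts outward with Coriolis, so pressure-gradient force balances both:
(1/ρ)|∂P/∂n| = fV + V²/R  →  V² + fR·V − fR·V_g = 0
With fR = 1.38×10⁻⁴ × 308×10³ m = 42.5 m/s:
V = [−fR + √((fR)² + 4 fR V_g)]/2 = [−42.5 + √(42.5² + 4×42.5×5.86)]/2 = 5.22 m/s
Subgeostrophic (V < V_g = 5.86 m/s), as expected around a low.
Converting: 5.22 m/s × 1.944 = 10.1 knots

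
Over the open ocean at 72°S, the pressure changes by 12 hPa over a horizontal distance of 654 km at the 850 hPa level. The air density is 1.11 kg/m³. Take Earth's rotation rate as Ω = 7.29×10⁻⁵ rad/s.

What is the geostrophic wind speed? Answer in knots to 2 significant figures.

23 knots

Coriolis parameter at 72°S:
f = 2Ω sin φ = 2 × 7.29×10⁻⁵ × sin 72° = 1.39×10⁻⁴ s⁻¹
Pressure gradient: |∂P/∂n| = 1200 Pa / 654000 m = 1.83×10⁻³ Pa/m
Geostrophic balance (pressure-gradient force = Coriolis force):
V_g = (1/(fρ)) |∂P/∂n| = 1.83×10⁻³ / (1.39×10⁻⁴ × 1.11) = 11.9 m/s
Converting: 11.9 m/s × 1.944 = 23 knots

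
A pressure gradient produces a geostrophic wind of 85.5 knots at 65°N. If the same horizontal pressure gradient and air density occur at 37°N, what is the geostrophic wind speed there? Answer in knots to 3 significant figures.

With the same pressure gradient and density, V_g ∝ 1/f ∝ 1/sin φ.
V₂ = V₁ · sin φ₁ / sin φ₂ = 85.5 × sin 65° / sin 37°
V₂ = 85.5 × 0.9063/0.6018 = 129 knots

129 knots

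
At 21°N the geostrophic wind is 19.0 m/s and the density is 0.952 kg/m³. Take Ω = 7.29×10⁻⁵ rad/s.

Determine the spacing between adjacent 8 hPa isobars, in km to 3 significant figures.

Coriolis parameter at 21°N:
f = 2Ω sin φ = 2 × 7.29×10⁻⁵ × sin 21° = 5.23×10⁻⁵ s⁻¹
Geostrophic balance rearranged: |∂P/∂n| = f ρ V_g
|∂P/∂n| = 5.23×10⁻⁵ × 0.952 × 19.0 = 9.45×10⁻⁴ Pa/m
Isobar spacing: Δn = ΔP/|∂P/∂n| = 800 Pa / 9.45×10⁻⁴ Pa/m = 846472 m ≈ 846 km

846 km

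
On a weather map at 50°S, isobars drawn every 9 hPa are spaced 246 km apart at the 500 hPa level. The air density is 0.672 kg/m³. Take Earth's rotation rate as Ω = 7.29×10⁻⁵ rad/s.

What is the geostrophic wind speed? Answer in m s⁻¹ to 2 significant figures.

49 m s⁻¹

Coriolis parameter at 50°S:
f = 2Ω sin φ = 2 × 7.29×10⁻⁵ × sin 50° = 1.12×10⁻⁴ s⁻¹
Pressure gradient: |∂P/∂n| = 900 Pa / 246000 m = 3.66×10⁻³ Pa/m
Geostrophic balance (pressure-gradient force = Coriolis force):
V_g = (1/(fρ)) |∂P/∂n| = 3.66×10⁻³ / (1.12×10⁻⁴ × 0.672) = 48.7 m/s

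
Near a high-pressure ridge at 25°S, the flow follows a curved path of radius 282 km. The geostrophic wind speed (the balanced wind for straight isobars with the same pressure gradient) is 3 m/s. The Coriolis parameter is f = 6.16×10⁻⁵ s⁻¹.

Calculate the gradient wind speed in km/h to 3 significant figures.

13.9 km/h

Around a high, pressure-gradient force acts outward with centrifugal, so Coriolis balances both:
fV = (1/ρ)|∂P/∂n| + V²/R  →  V² − fR·V + fR·V_g = 0
With fR = 6.16×10⁻⁵ × 282×10³ m = 17.4 m/s:
V = [fR − √((fR)² − 4 fR V_g)]/2 = [17.4 − √(17.4² − 4×17.4×3)]/2 = 3.86 m/s
Supergeostrophic (V > V_g = 3 m/s), as expected around a high.
Converting: 3.86 m/s × 3.6 = 13.9 km/h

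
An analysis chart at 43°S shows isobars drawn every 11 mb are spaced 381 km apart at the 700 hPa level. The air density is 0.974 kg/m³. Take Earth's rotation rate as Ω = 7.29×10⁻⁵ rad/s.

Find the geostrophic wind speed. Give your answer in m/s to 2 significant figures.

30 m/s

Coriolis parameter at 43°S:
f = 2Ω sin φ = 2 × 7.29×10⁻⁵ × sin 43° = 9.94×10⁻⁵ s⁻¹
Pressure gradient: |∂P/∂n| = 1100 Pa / 381000 m = 2.89×10⁻³ Pa/m
Geostrophic balance (pressure-gradient force = Coriolis force):
V_g = (1/(fρ)) |∂P/∂n| = 2.89×10⁻³ / (9.94×10⁻⁵ × 0.974) = 29.8 m/s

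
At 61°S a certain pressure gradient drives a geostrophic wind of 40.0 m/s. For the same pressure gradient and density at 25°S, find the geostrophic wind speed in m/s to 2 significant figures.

83 m/s

With the same pressure gradient and density, V_g ∝ 1/f ∝ 1/sin φ.
V₂ = V₁ · sin φ₁ / sin φ₂ = 40.0 × sin 61° / sin 25°
V₂ = 40.0 × 0.8746/0.4226 = 83 m/s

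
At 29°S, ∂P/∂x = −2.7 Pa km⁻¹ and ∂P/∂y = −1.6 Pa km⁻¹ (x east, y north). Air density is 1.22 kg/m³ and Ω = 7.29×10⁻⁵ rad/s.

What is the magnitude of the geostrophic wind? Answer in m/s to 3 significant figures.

Coriolis parameter at 29°S:
f = 2Ω sin φ = 2 × 7.29×10⁻⁵ × sin 29° = 7.07×10⁻⁵ s⁻¹
In the Southern Hemisphere f is negative: f = −7.07×10⁻⁵ s⁻¹.
Component geostrophic relations (x east, y north):
u_g = −(1/(fρ)) ∂P/∂y,  v_g = (1/(fρ)) ∂P/∂x
u_g = −(−1.6×10⁻³)/(−7.07×10⁻⁵ × 1.22) = −18.6 m/s;  v_g = (−2.7×10⁻³)/(−7.07×10⁻⁵ × 1.22) = 31.3 m/s
|V_g| = √(u_g² + v_g²) = 36.4 m/s

36.4 m/s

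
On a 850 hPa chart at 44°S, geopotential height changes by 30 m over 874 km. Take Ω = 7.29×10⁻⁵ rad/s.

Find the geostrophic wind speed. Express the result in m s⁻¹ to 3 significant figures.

3.32 m s⁻¹

Coriolis parameter at 44°S:
f = 2Ω sin φ = 2 × 7.29×10⁻⁵ × sin 44° = 1.01×10⁻⁴ s⁻¹
Height gradient: |∂Z/∂n| = 30 m / 874000 m = 3.43×10⁻⁵
On a pressure surface, geostrophic balance gives V_g = (g/f)|∂Z/∂n|:
V_g = 9.81 × 3.43×10⁻⁵ / 1.01×10⁻⁴ = 3.32 m/s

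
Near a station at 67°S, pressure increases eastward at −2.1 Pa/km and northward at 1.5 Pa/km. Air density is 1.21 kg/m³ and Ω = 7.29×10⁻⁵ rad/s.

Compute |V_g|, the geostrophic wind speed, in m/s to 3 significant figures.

Coriolis parameter at 67°S:
f = 2Ω sin φ = 2 × 7.29×10⁻⁵ × sin 67° = 1.34×10⁻⁴ s⁻¹
In the Southern Hemisphere f is negative: f = −1.34×10⁻⁴ s⁻¹.
Component geostrophic relations (x east, y north):
u_g = −(1/(fρ)) ∂P/∂y,  v_g = (1/(fρ)) ∂P/∂x
u_g = −(1.5×10⁻³)/(−1.34×10⁻⁴ × 1.21) = 9.24 m/s;  v_g = (−2.1×10⁻³)/(−1.34×10⁻⁴ × 1.21) = 12.9 m/s
|V_g| = √(u_g² + v_g²) = 15.9 m/s

15.9 m/s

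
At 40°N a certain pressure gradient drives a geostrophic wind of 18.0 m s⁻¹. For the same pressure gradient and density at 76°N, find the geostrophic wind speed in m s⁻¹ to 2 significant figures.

With the same pressure gradient and density, V_g ∝ 1/f ∝ 1/sin φ.
V₂ = V₁ · sin φ₁ / sin φ₂ = 18.0 × sin 40° / sin 76°
V₂ = 18.0 × 0.6428/0.9703 = 12 m s⁻¹

12 m s⁻¹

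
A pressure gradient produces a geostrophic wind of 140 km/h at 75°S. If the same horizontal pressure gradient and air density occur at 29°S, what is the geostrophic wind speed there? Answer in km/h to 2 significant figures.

280 km/h

With the same pressure gradient and density, V_g ∝ 1/f ∝ 1/sin φ.
V₂ = V₁ · sin φ₁ / sin φ₂ = 140 × sin 75° / sin 29°
V₂ = 140 × 0.9659/0.4848 = 280 km/h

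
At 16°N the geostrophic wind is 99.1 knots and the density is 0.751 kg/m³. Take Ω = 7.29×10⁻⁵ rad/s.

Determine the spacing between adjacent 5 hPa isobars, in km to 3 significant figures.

Coriolis parameter at 16°N:
f = 2Ω sin φ = 2 × 7.29×10⁻⁵ × sin 16° = 4.02×10⁻⁵ s⁻¹
Wind speed in SI: 99.1 knots = 51.0 m/s
Geostrophic balance rearranged: |∂P/∂n| = f ρ V_g
|∂P/∂n| = 4.02×10⁻⁵ × 0.751 × 51.0 = 1.54×10⁻³ Pa/m
Isobar spacing: Δn = ΔP/|∂P/∂n| = 500 Pa / 1.54×10⁻³ Pa/m = 324955 m ≈ 325 km

325 km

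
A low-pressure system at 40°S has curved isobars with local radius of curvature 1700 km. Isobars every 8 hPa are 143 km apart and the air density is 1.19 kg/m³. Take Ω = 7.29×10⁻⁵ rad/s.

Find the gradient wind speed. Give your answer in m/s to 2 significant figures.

Coriolis parameter at 40°S:
f = 2Ω sin φ = 2 × 7.29×10⁻⁵ × sin 40° = 9.37×10⁻⁵ s⁻¹
Pressure gradient: |∂P/∂n| = 800 Pa / 143000 m = 5.59×10⁻³ Pa/m
Geostrophic speed: V_g = |∂P/∂n|/(fρ) = 5.59×10⁻³/(9.37×10⁻⁵ × 1.19) = 50.2 m/s
Around a low, centrifugal force acts outward with Coriolis, so pressure-gradient force balances both:
(1/ρ)|∂P/∂n| = fV + V²/R  →  V² + fR·V − fR·V_g = 0
With fR = 9.37×10⁻⁵ × 1700×10³ m = 159 m/s:
V = [−fR + √((fR)² + 4 fR V_g)]/2 = [−159 + √(159² + 4×159×50.2)]/2 = 40.1 m/s
Subgeostrophic (V < V_g = 50.2 m/s), as expected around a low.

40 m/s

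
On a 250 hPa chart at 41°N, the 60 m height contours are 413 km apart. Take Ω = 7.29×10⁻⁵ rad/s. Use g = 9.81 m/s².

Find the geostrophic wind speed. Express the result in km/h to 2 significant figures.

54 km/h

Coriolis parameter at 41°N:
f = 2Ω sin φ = 2 × 7.29×10⁻⁵ × sin 41° = 9.57×10⁻⁵ s⁻¹
Height gradient: |∂Z/∂n| = 60 m / 413000 m = 1.45×10⁻⁴
On a pressure surface, geostrophic balance gives V_g = (g/f)|∂Z/∂n|:
V_g = 9.81 × 1.45×10⁻⁴ / 9.57×10⁻⁵ = 14.9 m/s
Converting: 14.9 m/s × 3.6 = 54 km/h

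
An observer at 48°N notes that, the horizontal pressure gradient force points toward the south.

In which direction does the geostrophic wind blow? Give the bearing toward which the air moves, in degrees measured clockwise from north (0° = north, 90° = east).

270°

The pressure-gradient force points toward the south (bearing 180°).
Geostrophic balance: in the Northern Hemisphere the Coriolis force deflects motion to the right, so the geostrophic wind blows 90° to the right of the pressure-gradient force (low pressure on the left).
Rotating 180° by 90° clockwise gives 270° — the wind blows toward the west.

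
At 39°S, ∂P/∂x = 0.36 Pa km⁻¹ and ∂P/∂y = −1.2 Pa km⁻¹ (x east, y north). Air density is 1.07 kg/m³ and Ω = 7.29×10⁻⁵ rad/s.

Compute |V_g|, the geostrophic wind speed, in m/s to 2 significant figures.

13 m/s

Coriolis parameter at 39°S:
f = 2Ω sin φ = 2 × 7.29×10⁻⁵ × sin 39° = 9.18×10⁻⁵ s⁻¹
In the Southern Hemisphere f is negative: f = −9.18×10⁻⁵ s⁻¹.
Component geostrophic relations (x east, y north):
u_g = −(1/(fρ)) ∂P/∂y,  v_g = (1/(fρ)) ∂P/∂x
u_g = −(−1.2×10⁻³)/(−9.18×10⁻⁵ × 1.07) = −12.2 m/s;  v_g = (0.36×10⁻³)/(−9.18×10⁻⁵ × 1.07) = −3.67 m/s
|V_g| = √(u_g² + v_g²) = 12.8 m/s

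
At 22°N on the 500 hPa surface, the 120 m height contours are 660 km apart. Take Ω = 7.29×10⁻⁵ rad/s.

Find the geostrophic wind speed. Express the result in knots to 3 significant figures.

Coriolis parameter at 22°N:
f = 2Ω sin φ = 2 × 7.29×10⁻⁵ × sin 22° = 5.46×10⁻⁵ s⁻¹
Height gradient: |∂Z/∂n| = 120 m / 660000 m = 1.82×10⁻⁴
On a pressure surface, geostrophic balance gives V_g = (g/f)|∂Z/∂n|:
V_g = 9.81 × 1.82×10⁻⁴ / 5.46×10⁻⁵ = 32.7 m/s
Converting: 32.7 m/s × 1.944 = 63.5 knots

63.5 knots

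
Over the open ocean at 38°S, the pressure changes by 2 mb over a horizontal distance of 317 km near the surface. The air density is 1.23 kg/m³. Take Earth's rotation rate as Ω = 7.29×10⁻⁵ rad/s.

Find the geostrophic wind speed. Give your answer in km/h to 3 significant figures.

20.6 km/h

Coriolis parameter at 38°S:
f = 2Ω sin φ = 2 × 7.29×10⁻⁵ × sin 38° = 8.98×10⁻⁵ s⁻¹
Pressure gradient: |∂P/∂n| = 200 Pa / 317000 m = 6.31×10⁻⁴ Pa/m
Geostrophic balance (pressure-gradient force = Coriolis force):
V_g = (1/(fρ)) |∂P/∂n| = 6.31×10⁻⁴ / (8.98×10⁻⁵ × 1.23) = 5.71 m/s
Converting: 5.71 m/s × 3.6 = 20.6 km/h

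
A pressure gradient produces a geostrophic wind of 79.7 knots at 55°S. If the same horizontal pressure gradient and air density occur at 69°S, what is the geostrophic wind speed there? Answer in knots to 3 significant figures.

With the same pressure gradient and density, V_g ∝ 1/f ∝ 1/sin φ.
V₂ = V₁ · sin φ₁ / sin φ₂ = 79.7 × sin 55° / sin 69°
V₂ = 79.7 × 0.8192/0.9336 = 69.9 knots

69.9 knots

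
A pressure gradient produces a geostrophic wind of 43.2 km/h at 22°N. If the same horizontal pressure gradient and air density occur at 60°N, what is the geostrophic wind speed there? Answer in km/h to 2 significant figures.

19 km/h

With the same pressure gradient and density, V_g ∝ 1/f ∝ 1/sin φ.
V₂ = V₁ · sin φ₁ / sin φ₂ = 43.2 × sin 22° / sin 60°
V₂ = 43.2 × 0.3746/0.8660 = 19 km/h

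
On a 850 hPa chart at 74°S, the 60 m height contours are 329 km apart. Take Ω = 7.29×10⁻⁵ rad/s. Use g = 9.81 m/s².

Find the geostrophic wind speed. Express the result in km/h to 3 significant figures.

Coriolis parameter at 74°S:
f = 2Ω sin φ = 2 × 7.29×10⁻⁵ × sin 74° = 1.40×10⁻⁴ s⁻¹
Height gradient: |∂Z/∂n| = 60 m / 329000 m = 1.82×10⁻⁴
On a pressure surface, geostrophic balance gives V_g = (g/f)|∂Z/∂n|:
V_g = 9.81 × 1.82×10⁻⁴ / 1.40×10⁻⁴ = 12.8 m/s
Converting: 12.8 m/s × 3.6 = 46.0 km/h

46.0 km/h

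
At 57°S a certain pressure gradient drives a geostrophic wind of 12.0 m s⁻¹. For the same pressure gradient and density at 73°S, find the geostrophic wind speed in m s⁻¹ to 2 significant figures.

11 m s⁻¹

With the same pressure gradient and density, V_g ∝ 1/f ∝ 1/sin φ.
V₂ = V₁ · sin φ₁ / sin φ₂ = 12.0 × sin 57° / sin 73°
V₂ = 12.0 × 0.8387/0.9563 = 11 m s⁻¹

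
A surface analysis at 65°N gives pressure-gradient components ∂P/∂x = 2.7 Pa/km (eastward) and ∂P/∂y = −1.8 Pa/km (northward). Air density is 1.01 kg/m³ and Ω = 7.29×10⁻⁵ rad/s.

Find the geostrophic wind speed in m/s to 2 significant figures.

24 m/s

Coriolis parameter at 65°N:
f = 2Ω sin φ = 2 × 7.29×10⁻⁵ × sin 65° = 1.32×10⁻⁴ s⁻¹
Component geostrophic relations (x east, y north):
u_g = −(1/(fρ)) ∂P/∂y,  v_g = (1/(fρ)) ∂P/∂x
u_g = −(−1.8×10⁻³)/(1.32×10⁻⁴ × 1.01) = 13.5 m/s;  v_g = (2.7×10⁻³)/(1.32×10⁻⁴ × 1.01) = 20.2 m/s
|V_g| = √(u_g² + v_g²) = 24.3 m/s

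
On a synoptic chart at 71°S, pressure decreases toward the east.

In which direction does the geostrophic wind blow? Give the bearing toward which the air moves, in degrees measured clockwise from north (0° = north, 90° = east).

The pressure-gradient force points toward the east (bearing 090°).
Geostrophic balance: in the Southern Hemisphere the Coriolis force deflects motion to the left, so the geostrophic wind blows 90° to the left of the pressure-gradient force (low pressure on the right).
Rotating 090° by 90° counterclockwise gives 000° — the wind blows toward the north.

000°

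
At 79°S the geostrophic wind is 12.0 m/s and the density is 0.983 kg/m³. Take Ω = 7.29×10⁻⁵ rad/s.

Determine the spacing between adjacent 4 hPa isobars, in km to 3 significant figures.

237 km

Coriolis parameter at 79°S:
f = 2Ω sin φ = 2 × 7.29×10⁻⁵ × sin 79° = 1.43×10⁻⁴ s⁻¹
Geostrophic balance rearranged: |∂P/∂n| = f ρ V_g
|∂P/∂n| = 1.43×10⁻⁴ × 0.983 × 12.0 = 1.69×10⁻³ Pa/m
Isobar spacing: Δn = ΔP/|∂P/∂n| = 400 Pa / 1.69×10⁻³ Pa/m = 236931 m ≈ 237 km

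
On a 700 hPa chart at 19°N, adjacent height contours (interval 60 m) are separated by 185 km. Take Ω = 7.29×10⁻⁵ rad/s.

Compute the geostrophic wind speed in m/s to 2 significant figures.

Coriolis parameter at 19°N:
f = 2Ω sin φ = 2 × 7.29×10⁻⁵ × sin 19° = 4.75×10⁻⁵ s⁻¹
Height gradient: |∂Z/∂n| = 60 m / 185000 m = 3.24×10⁻⁴
On a pressure surface, geostrophic balance gives V_g = (g/f)|∂Z/∂n|:
V_g = 9.81 × 3.24×10⁻⁴ / 4.75×10⁻⁵ = 67.0 m/s

67 m/s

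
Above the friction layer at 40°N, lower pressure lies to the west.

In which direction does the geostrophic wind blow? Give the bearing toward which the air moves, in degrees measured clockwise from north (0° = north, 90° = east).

000°

The pressure-gradient force points toward the west (bearing 270°).
Geostrophic balance: in the Northern Hemisphere the Coriolis force deflects motion to the right, so the geostrophic wind blows 90° to the right of the pressure-gradient force (low pressure on the left).
Rotating 270° by 90° clockwise gives 000° — the wind blows toward the north.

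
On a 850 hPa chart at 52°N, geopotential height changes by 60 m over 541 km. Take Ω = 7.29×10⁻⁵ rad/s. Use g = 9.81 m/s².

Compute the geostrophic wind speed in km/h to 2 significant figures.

34 km/h

Coriolis parameter at 52°N:
f = 2Ω sin φ = 2 × 7.29×10⁻⁵ × sin 52° = 1.15×10⁻⁴ s⁻¹
Height gradient: |∂Z/∂n| = 60 m / 541000 m = 1.11×10⁻⁴
On a pressure surface, geostrophic balance gives V_g = (g/f)|∂Z/∂n|:
V_g = 9.81 × 1.11×10⁻⁴ / 1.15×10⁻⁴ = 9.47 m/s
Converting: 9.47 m/s × 3.6 = 34 km/h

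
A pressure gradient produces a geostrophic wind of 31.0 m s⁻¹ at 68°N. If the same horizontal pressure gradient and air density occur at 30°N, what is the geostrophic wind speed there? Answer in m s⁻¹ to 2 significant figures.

With the same pressure gradient and density, V_g ∝ 1/f ∝ 1/sin φ.
V₂ = V₁ · sin φ₁ / sin φ₂ = 31.0 × sin 68° / sin 30°
V₂ = 31.0 × 0.9272/0.5000 = 57 m s⁻¹

57 m s⁻¹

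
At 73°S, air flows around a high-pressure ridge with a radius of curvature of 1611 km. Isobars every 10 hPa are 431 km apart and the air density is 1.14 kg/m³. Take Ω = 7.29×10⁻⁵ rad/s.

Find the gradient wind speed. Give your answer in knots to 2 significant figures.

Coriolis parameter at 73°S:
f = 2Ω sin φ = 2 × 7.29×10⁻⁵ × sin 73° = 1.39×10⁻⁴ s⁻¹
Pressure gradient: |∂P/∂n| = 1000 Pa / 431000 m = 2.32×10⁻³ Pa/m
Geostrophic speed: V_g = |∂P/∂n|/(fρ) = 2.32×10⁻³/(1.39×10⁻⁴ × 1.14) = 14.6 m/s
Around a high, pressure-gradient force acts outward with centrifugal, so Coriolis balances both:
fV = (1/ρ)|∂P/∂n| + V²/R  →  V² − fR·V + fR·V_g = 0
With fR = 1.39×10⁻⁴ × 1611×10³ m = 225 m/s:
V = [fR − √((fR)² − 4 fR V_g)]/2 = [225 − √(225² − 4×225×14.6)]/2 = 15.7 m/s
Supergeostrophic (V > V_g = 14.6 m/s), as expected around a high.
Converting: 15.7 m/s × 1.944 = 31 knots

31 knots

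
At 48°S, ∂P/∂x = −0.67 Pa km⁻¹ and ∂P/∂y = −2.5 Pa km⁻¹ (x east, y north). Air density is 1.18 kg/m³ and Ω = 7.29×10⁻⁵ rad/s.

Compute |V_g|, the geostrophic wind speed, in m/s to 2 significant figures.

20 m/s

Coriolis parameter at 48°S:
f = 2Ω sin φ = 2 × 7.29×10⁻⁵ × sin 48° = 1.08×10⁻⁴ s⁻¹
In the Southern Hemisphere f is negative: f = −1.08×10⁻⁴ s⁻¹.
Component geostrophic relations (x east, y north):
u_g = −(1/(fρ)) ∂P/∂y,  v_g = (1/(fρ)) ∂P/∂x
u_g = −(−2.5×10⁻³)/(−1.08×10⁻⁴ × 1.18) = −19.6 m/s;  v_g = (−0.67×10⁻³)/(−1.08×10⁻⁴ × 1.18) = 5.24 m/s
|V_g| = √(u_g² + v_g²) = 20.2 m/s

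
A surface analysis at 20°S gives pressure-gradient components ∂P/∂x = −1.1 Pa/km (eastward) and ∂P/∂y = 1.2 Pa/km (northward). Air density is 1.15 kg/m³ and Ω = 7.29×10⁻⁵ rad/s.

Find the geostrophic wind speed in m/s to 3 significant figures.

Coriolis parameter at 20°S:
f = 2Ω sin φ = 2 × 7.29×10⁻⁵ × sin 20° = 4.99×10⁻⁵ s⁻¹
In the Southern Hemisphere f is negative: f = −4.99×10⁻⁵ s⁻¹.
Component geostrophic relations (x east, y north):
u_g = −(1/(fρ)) ∂P/∂y,  v_g = (1/(fρ)) ∂P/∂x
u_g = −(1.2×10⁻³)/(−4.99×10⁻⁵ × 1.15) = 20.9 m/s;  v_g = (−1.1×10⁻³)/(−4.99×10⁻⁵ × 1.15) = 19.2 m/s
|V_g| = √(u_g² + v_g²) = 28.4 m/s

28.4 m/s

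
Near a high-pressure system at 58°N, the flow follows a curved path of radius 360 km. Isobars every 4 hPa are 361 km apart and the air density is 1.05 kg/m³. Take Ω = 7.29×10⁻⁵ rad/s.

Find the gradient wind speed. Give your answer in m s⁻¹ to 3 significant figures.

Coriolis parameter at 58°N:
f = 2Ω sin φ = 2 × 7.29×10⁻⁵ × sin 58° = 1.24×10⁻⁴ s⁻¹
Pressure gradient: |∂P/∂n| = 400 Pa / 361000 m = 1.11×10⁻³ Pa/m
Geostrophic speed: V_g = |∂P/∂n|/(fρ) = 1.11×10⁻³/(1.24×10⁻⁴ × 1.05) = 8.53 m/s
Around a high, pressure-gradient force acts outward with centrifugal, so Coriolis balances both:
fV = (1/ρ)|∂P/∂n| + V²/R  →  V² − fR·V + fR·V_g = 0
With fR = 1.24×10⁻⁴ × 360×10³ m = 44.5 m/s:
V = [fR − √((fR)² − 4 fR V_g)]/2 = [44.5 − √(44.5² − 4×44.5×8.53)]/2 = 11.5 m/s
Supergeostrophic (V > V_g = 8.53 m/s), as expected around a high.

11.5 m s⁻¹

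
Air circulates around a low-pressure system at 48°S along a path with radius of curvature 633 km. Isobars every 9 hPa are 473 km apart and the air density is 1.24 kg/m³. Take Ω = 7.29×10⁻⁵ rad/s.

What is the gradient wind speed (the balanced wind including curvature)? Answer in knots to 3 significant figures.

23.4 knots

Coriolis parameter at 48°S:
f = 2Ω sin φ = 2 × 7.29×10⁻⁵ × sin 48° = 1.08×10⁻⁴ s⁻¹
Pressure gradient: |∂P/∂n| = 900 Pa / 473000 m = 1.90×10⁻³ Pa/m
Geostrophic speed: V_g = |∂P/∂n|/(fρ) = 1.90×10⁻³/(1.08×10⁻⁴ × 1.24) = 14.2 m/s
Around a low, centrifugal force acts outward with Coriolis, so pressure-gradient force balances both:
(1/ρ)|∂P/∂n| = fV + V²/R  →  V² + fR·V − fR·V_g = 0
With fR = 1.08×10⁻⁴ × 633×10³ m = 68.6 m/s:
V = [−fR + √((fR)² + 4 fR V_g)]/2 = [−68.6 + √(68.6² + 4×68.6×14.2)]/2 = 12 m/s
Subgeostrophic (V < V_g = 14.2 m/s), as expected around a low.
Converting: 12 m/s × 1.944 = 23.4 knots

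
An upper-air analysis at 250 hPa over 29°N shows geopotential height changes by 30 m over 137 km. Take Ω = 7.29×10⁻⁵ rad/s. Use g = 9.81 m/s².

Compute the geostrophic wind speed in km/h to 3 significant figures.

109 km/h

Coriolis parameter at 29°N:
f = 2Ω sin φ = 2 × 7.29×10⁻⁵ × sin 29° = 7.07×10⁻⁵ s⁻¹
Height gradient: |∂Z/∂n| = 30 m / 137000 m = 2.19×10⁻⁴
On a pressure surface, geostrophic balance gives V_g = (g/f)|∂Z/∂n|:
V_g = 9.81 × 2.19×10⁻⁴ / 7.07×10⁻⁵ = 30.4 m/s
Converting: 30.4 m/s × 3.6 = 109 km/h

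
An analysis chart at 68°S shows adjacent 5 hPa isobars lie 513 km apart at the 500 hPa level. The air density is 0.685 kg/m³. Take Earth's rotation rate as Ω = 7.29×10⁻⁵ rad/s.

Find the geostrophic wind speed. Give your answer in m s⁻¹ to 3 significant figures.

10.5 m s⁻¹

Coriolis parameter at 68°S:
f = 2Ω sin φ = 2 × 7.29×10⁻⁵ × sin 68° = 1.35×10⁻⁴ s⁻¹
Pressure gradient: |∂P/∂n| = 500 Pa / 513000 m = 9.75×10⁻⁴ Pa/m
Geostrophic balance (pressure-gradient force = Coriolis force):
V_g = (1/(fρ)) |∂P/∂n| = 9.75×10⁻⁴ / (1.35×10⁻⁴ × 0.685) = 10.5 m/s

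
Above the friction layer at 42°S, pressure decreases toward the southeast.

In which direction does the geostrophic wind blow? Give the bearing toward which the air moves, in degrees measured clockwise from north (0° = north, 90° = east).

045°

The pressure-gradient force points toward the southeast (bearing 135°).
Geostrophic balance: in the Southern Hemisphere the Coriolis force deflects motion to the left, so the geostrophic wind blows 90° to the left of the pressure-gradient force (low pressure on the right).
Rotating 135° by 90° counterclockwise gives 045° — the wind blows toward the northeast.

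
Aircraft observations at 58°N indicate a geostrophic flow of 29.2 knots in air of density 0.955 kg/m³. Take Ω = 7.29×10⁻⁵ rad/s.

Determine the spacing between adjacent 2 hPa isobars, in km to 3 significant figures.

113 km

Coriolis parameter at 58°N:
f = 2Ω sin φ = 2 × 7.29×10⁻⁵ × sin 58° = 1.24×10⁻⁴ s⁻¹
Wind speed in SI: 29.2 knots = 15.0 m/s
Geostrophic balance rearranged: |∂P/∂n| = f ρ V_g
|∂P/∂n| = 1.24×10⁻⁴ × 0.955 × 15.0 = 1.77×10⁻³ Pa/m
Isobar spacing: Δn = ΔP/|∂P/∂n| = 200 Pa / 1.77×10⁻³ Pa/m = 112753 m ≈ 113 km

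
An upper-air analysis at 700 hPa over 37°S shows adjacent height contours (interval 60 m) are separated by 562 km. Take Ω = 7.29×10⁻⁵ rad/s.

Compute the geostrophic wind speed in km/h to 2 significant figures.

43 km/h

Coriolis parameter at 37°S:
f = 2Ω sin φ = 2 × 7.29×10⁻⁵ × sin 37° = 8.77×10⁻⁵ s⁻¹
Height gradient: |∂Z/∂n| = 60 m / 562000 m = 1.07×10⁻⁴
On a pressure surface, geostrophic balance gives V_g = (g/f)|∂Z/∂n|:
V_g = 9.81 × 1.07×10⁻⁴ / 8.77×10⁻⁵ = 11.9 m/s
Converting: 11.9 m/s × 3.6 = 43 km/h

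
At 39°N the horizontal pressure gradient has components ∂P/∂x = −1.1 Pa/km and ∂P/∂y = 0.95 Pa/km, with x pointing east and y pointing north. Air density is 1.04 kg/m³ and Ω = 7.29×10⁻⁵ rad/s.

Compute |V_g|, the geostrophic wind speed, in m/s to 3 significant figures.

Coriolis parameter at 39°N:
f = 2Ω sin φ = 2 × 7.29×10⁻⁵ × sin 39° = 9.18×10⁻⁵ s⁻¹
Component geostrophic relations (x east, y north):
u_g = −(1/(fρ)) ∂P/∂y,  v_g = (1/(fρ)) ∂P/∂x
u_g = −(0.95×10⁻³)/(9.18×10⁻⁵ × 1.04) = −9.96 m/s;  v_g = (−1.1×10⁻³)/(9.18×10⁻⁵ × 1.04) = −11.5 m/s
|V_g| = √(u_g² + v_g²) = 15.2 m/s

15.2 m/s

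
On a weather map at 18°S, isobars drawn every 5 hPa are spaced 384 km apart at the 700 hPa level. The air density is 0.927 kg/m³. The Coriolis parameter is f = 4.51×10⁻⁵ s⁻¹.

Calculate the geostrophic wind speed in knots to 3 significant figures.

60.5 knots

Pressure gradient: |∂P/∂n| = 500 Pa / 384000 m = 1.30×10⁻³ Pa/m
Geostrophic balance (pressure-gradient force = Coriolis force):
V_g = (1/(fρ)) |∂P/∂n| = 1.30×10⁻³ / (4.51×10⁻⁵ × 0.927) = 31.1 m/s
Converting: 31.1 m/s × 1.944 = 60.5 knots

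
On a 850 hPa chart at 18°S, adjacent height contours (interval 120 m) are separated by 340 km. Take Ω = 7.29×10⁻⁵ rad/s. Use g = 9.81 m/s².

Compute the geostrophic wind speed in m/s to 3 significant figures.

Coriolis parameter at 18°S:
f = 2Ω sin φ = 2 × 7.29×10⁻⁵ × sin 18° = 4.51×10⁻⁵ s⁻¹
Height gradient: |∂Z/∂n| = 120 m / 340000 m = 3.53×10⁻⁴
On a pressure surface, geostrophic balance gives V_g = (g/f)|∂Z/∂n|:
V_g = 9.81 × 3.53×10⁻⁴ / 4.51×10⁻⁵ = 76.8 m/s

76.8 m/s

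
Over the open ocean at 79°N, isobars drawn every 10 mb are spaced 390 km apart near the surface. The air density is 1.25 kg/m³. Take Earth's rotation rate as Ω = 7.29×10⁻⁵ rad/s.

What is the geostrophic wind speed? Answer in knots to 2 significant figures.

Coriolis parameter at 79°N:
f = 2Ω sin φ = 2 × 7.29×10⁻⁵ × sin 79° = 1.43×10⁻⁴ s⁻¹
Pressure gradient: |∂P/∂n| = 1000 Pa / 390000 m = 2.56×10⁻³ Pa/m
Geostrophic balance (pressure-gradient force = Coriolis force):
V_g = (1/(fρ)) |∂P/∂n| = 2.56×10⁻³ / (1.43×10⁻⁴ × 1.25) = 14.3 m/s
Converting: 14.3 m/s × 1.944 = 28 knots

28 knots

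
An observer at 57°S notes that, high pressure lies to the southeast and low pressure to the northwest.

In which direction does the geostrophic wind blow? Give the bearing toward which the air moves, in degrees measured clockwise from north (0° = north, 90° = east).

The pressure-gradient force points toward the northwest (bearing 315°).
Geostrophic balance: in the Southern Hemisphere the Coriolis force deflects motion to the left, so the geostrophic wind blows 90° to the left of the pressure-gradient force (low pressure on the right).
Rotating 315° by 90° counterclockwise gives 225° — the wind blows toward the southwest.

225°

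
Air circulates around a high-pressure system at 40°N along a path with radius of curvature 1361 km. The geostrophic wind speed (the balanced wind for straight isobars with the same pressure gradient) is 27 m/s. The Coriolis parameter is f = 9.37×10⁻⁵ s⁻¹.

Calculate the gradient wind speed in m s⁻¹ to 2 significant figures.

39 m s⁻¹

Around a high, pressure-gradient force acts outward with centrifugal, so Coriolis balances both:
fV = (1/ρ)|∂P/∂n| + V²/R  →  V² − fR·V + fR·V_g = 0
With fR = 9.37×10⁻⁵ × 1361×10³ m = 128 m/s:
V = [fR − √((fR)² − 4 fR V_g)]/2 = [128 − √(128² − 4×128×27)]/2 = 38.8 m/s
Supergeostrophic (V > V_g = 27 m/s), as expected around a high.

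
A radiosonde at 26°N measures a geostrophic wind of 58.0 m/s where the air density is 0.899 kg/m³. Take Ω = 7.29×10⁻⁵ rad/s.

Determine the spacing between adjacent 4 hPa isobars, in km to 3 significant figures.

120 km

Coriolis parameter at 26°N:
f = 2Ω sin φ = 2 × 7.29×10⁻⁵ × sin 26° = 6.39×10⁻⁵ s⁻¹
Geostrophic balance rearranged: |∂P/∂n| = f ρ V_g
|∂P/∂n| = 6.39×10⁻⁵ × 0.899 × 58.0 = 3.33×10⁻³ Pa/m
Isobar spacing: Δn = ΔP/|∂P/∂n| = 400 Pa / 3.33×10⁻³ Pa/m = 120025 m ≈ 120 km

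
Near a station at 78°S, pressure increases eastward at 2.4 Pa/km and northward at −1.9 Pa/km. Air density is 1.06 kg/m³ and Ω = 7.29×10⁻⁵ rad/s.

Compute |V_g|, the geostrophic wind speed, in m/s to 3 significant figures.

20.2 m/s

Coriolis parameter at 78°S:
f = 2Ω sin φ = 2 × 7.29×10⁻⁵ × sin 78° = 1.43×10⁻⁴ s⁻¹
In the Southern Hemisphere f is negative: f = −1.43×10⁻⁴ s⁻¹.
Component geostrophic relations (x east, y north):
u_g = −(1/(fρ)) ∂P/∂y,  v_g = (1/(fρ)) ∂P/∂x
u_g = −(−1.9×10⁻³)/(−1.43×10⁻⁴ × 1.06) = −12.6 m/s;  v_g = (2.4×10⁻³)/(−1.43×10⁻⁴ × 1.06) = −15.9 m/s
|V_g| = √(u_g² + v_g²) = 20.2 m/s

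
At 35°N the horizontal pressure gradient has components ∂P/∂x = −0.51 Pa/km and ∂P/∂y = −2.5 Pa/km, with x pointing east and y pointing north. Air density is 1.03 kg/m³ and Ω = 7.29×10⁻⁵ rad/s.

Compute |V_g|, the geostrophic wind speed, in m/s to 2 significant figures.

Coriolis parameter at 35°N:
f = 2Ω sin φ = 2 × 7.29×10⁻⁵ × sin 35° = 8.36×10⁻⁵ s⁻¹
Component geostrophic relations (x east, y north):
u_g = −(1/(fρ)) ∂P/∂y,  v_g = (1/(fρ)) ∂P/∂x
u_g = −(−2.5×10⁻³)/(8.36×10⁻⁵ × 1.03) = 29.0 m/s;  v_g = (−0.51×10⁻³)/(8.36×10⁻⁵ × 1.03) = −5.92 m/s
|V_g| = √(u_g² + v_g²) = 29.6 m/s

30 m/s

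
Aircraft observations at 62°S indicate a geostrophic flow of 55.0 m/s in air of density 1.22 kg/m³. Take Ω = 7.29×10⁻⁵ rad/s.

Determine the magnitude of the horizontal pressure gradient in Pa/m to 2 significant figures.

8.6×10⁻³ Pa/m

Coriolis parameter at 62°S:
f = 2Ω sin φ = 2 × 7.29×10⁻⁵ × sin 62° = 1.29×10⁻⁴ s⁻¹
Geostrophic balance rearranged: |∂P/∂n| = f ρ V_g
|∂P/∂n| = 1.29×10⁻⁴ × 1.22 × 55.0 = 8.64×10⁻³ Pa/m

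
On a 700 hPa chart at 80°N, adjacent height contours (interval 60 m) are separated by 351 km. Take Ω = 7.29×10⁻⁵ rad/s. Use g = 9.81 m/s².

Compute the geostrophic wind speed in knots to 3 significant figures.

Coriolis parameter at 80°N:
f = 2Ω sin φ = 2 × 7.29×10⁻⁵ × sin 80° = 1.44×10⁻⁴ s⁻¹
Height gradient: |∂Z/∂n| = 60 m / 351000 m = 1.71×10⁻⁴
On a pressure surface, geostrophic balance gives V_g = (g/f)|∂Z/∂n|:
V_g = 9.81 × 1.71×10⁻⁴ / 1.44×10⁻⁴ = 11.7 m/s
Converting: 11.7 m/s × 1.944 = 22.7 knots

22.7 knots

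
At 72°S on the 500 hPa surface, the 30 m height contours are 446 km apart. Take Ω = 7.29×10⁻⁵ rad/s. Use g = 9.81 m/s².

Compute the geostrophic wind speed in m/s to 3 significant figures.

4.76 m/s

Coriolis parameter at 72°S:
f = 2Ω sin φ = 2 × 7.29×10⁻⁵ × sin 72° = 1.39×10⁻⁴ s⁻¹
Height gradient: |∂Z/∂n| = 30 m / 446000 m = 6.73×10⁻⁵
On a pressure surface, geostrophic balance gives V_g = (g/f)|∂Z/∂n|:
V_g = 9.81 × 6.73×10⁻⁵ / 1.39×10⁻⁴ = 4.76 m/s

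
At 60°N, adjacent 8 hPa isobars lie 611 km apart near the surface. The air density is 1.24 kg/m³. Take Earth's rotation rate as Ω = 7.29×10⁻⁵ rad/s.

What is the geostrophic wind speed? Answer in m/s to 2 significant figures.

Coriolis parameter at 60°N:
f = 2Ω sin φ = 2 × 7.29×10⁻⁵ × sin 60° = 1.26×10⁻⁴ s⁻¹
Pressure gradient: |∂P/∂n| = 800 Pa / 611000 m = 1.31×10⁻³ Pa/m
Geostrophic balance (pressure-gradient force = Coriolis force):
V_g = (1/(fρ)) |∂P/∂n| = 1.31×10⁻³ / (1.26×10⁻⁴ × 1.24) = 8.36 m/s

8.4 m/s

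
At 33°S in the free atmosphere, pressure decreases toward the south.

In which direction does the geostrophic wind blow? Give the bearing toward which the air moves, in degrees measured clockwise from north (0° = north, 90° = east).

090°

The pressure-gradient force points toward the south (bearing 180°).
Geostrophic balance: in the Southern Hemisphere the Coriolis force deflects motion to the left, so the geostrophic wind blows 90° to the left of the pressure-gradient force (low pressure on the right).
Rotating 180° by 90° counterclockwise gives 090° — the wind blows toward the east.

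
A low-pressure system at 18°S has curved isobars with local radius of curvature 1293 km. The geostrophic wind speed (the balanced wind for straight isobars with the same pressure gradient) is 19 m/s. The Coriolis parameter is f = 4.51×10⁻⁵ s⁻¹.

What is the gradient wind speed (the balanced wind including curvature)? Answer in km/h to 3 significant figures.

54.3 km/h

Around a low, centrifugal force acts outward with Coriolis, so pressure-gradient force balances both:
(1/ρ)|∂P/∂n| = fV + V²/R  →  V² + fR·V − fR·V_g = 0
With fR = 4.51×10⁻⁵ × 1293×10³ m = 58.3 m/s:
V = [−fR + √((fR)² + 4 fR V_g)]/2 = [−58.3 + √(58.3² + 4×58.3×19)]/2 = 15.1 m/s
Subgeostrophic (V < V_g = 19 m/s), as expected around a low.
Converting: 15.1 m/s × 3.6 = 54.3 km/h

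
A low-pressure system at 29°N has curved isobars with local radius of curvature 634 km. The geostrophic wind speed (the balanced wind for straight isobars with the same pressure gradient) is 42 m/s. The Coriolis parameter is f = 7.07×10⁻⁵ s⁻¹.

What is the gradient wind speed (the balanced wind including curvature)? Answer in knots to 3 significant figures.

51.4 knots

Around a low, centrifugal force acts outward with Coriolis, so pressure-gradient force balances both:
(1/ρ)|∂P/∂n| = fV + V²/R  →  V² + fR·V − fR·V_g = 0
With fR = 7.07×10⁻⁵ × 634×10³ m = 44.8 m/s:
V = [−fR + √((fR)² + 4 fR V_g)]/2 = [−44.8 + √(44.8² + 4×44.8×42)]/2 = 26.4 m/s
Subgeostrophic (V < V_g = 42 m/s), as expected around a low.
Converting: 26.4 m/s × 1.944 = 51.4 knots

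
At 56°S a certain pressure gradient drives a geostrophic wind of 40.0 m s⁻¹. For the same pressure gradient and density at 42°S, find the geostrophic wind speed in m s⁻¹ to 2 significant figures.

50 m s⁻¹

With the same pressure gradient and density, V_g ∝ 1/f ∝ 1/sin φ.
V₂ = V₁ · sin φ₁ / sin φ₂ = 40.0 × sin 56° / sin 42°
V₂ = 40.0 × 0.8290/0.6691 = 50 m s⁻¹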